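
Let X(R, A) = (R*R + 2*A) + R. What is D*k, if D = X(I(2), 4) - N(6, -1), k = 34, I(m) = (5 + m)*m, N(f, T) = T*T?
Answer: 7378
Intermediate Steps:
N(f, T) = T**2
I(m) = m*(5 + m)
X(R, A) = R + R**2 + 2*A (X(R, A) = (R**2 + 2*A) + R = R + R**2 + 2*A)
D = 217 (D = (2*(5 + 2) + (2*(5 + 2))**2 + 2*4) - 1*(-1)**2 = (2*7 + (2*7)**2 + 8) - 1*1 = (14 + 14**2 + 8) - 1 = (14 + 196 + 8) - 1 = 218 - 1 = 217)
D*k = 217*34 = 7378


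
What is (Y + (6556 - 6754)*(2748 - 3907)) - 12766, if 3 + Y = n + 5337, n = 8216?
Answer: 230266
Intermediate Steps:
Y = 13550 (Y = -3 + (8216 + 5337) = -3 + 13553 = 13550)
(Y + (6556 - 6754)*(2748 - 3907)) - 12766 = (13550 + (6556 - 6754)*(2748 - 3907)) - 12766 = (13550 - 198*(-1159)) - 12766 = (13550 + 229482) - 12766 = 243032 - 12766 = 230266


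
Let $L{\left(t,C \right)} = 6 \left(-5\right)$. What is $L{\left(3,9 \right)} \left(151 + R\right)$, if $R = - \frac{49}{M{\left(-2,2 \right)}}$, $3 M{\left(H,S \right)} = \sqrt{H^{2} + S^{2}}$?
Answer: $-4530 + \frac{2205 \sqrt{2}}{2} \approx -2970.8$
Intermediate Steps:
$M{\left(H,S \right)} = \frac{\sqrt{H^{2} + S^{2}}}{3}$
$R = - \frac{147 \sqrt{2}}{4}$ ($R = - \frac{49}{\frac{1}{3} \sqrt{\left(-2\right)^{2} + 2^{2}}} = - \frac{49}{\frac{1}{3} \sqrt{4 + 4}} = - \frac{49}{\frac{1}{3} \sqrt{8}} = - \frac{49}{\frac{1}{3} \cdot 2 \sqrt{2}} = - \frac{49}{\frac{2}{3} \sqrt{2}} = - 49 \frac{3 \sqrt{2}}{4} = - \frac{147 \sqrt{2}}{4} \approx -51.972$)
$L{\left(t,C \right)} = -30$
$L{\left(3,9 \right)} \left(151 + R\right) = - 30 \left(151 - \frac{147 \sqrt{2}}{4}\right) = -4530 + \frac{2205 \sqrt{2}}{2}$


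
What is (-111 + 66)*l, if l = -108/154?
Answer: 2430/77 ≈ 31.558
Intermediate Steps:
l = -54/77 (l = -108*1/154 = -54/77 ≈ -0.70130)
(-111 + 66)*l = (-111 + 66)*(-54/77) = -45*(-54/77) = 2430/77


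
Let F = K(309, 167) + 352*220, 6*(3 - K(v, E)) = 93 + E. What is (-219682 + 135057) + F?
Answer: -21676/3 ≈ -7225.3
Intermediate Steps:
K(v, E) = -25/2 - E/6 (K(v, E) = 3 - (93 + E)/6 = 3 + (-31/2 - E/6) = -25/2 - E/6)
F = 232199/3 (F = (-25/2 - 1/6*167) + 352*220 = (-25/2 - 167/6) + 77440 = -121/3 + 77440 = 232199/3 ≈ 77400.)
(-219682 + 135057) + F = (-219682 + 135057) + 232199/3 = -84625 + 232199/3 = -21676/3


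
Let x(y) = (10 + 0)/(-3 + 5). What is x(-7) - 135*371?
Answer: -50080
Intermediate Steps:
x(y) = 5 (x(y) = 10/2 = 10*(½) = 5)
x(-7) - 135*371 = 5 - 135*371 = 5 - 50085 = -50080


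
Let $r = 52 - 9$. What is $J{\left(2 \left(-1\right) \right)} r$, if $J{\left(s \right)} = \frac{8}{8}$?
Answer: $43$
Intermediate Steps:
$J{\left(s \right)} = 1$ ($J{\left(s \right)} = 8 \cdot \frac{1}{8} = 1$)
$r = 43$
$J{\left(2 \left(-1\right) \right)} r = 1 \cdot 43 = 43$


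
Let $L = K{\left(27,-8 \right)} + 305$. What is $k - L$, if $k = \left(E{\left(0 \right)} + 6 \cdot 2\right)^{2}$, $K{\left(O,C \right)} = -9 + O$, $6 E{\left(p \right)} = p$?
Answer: $-179$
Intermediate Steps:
$E{\left(p \right)} = \frac{p}{6}$
$k = 144$ ($k = \left(\frac{1}{6} \cdot 0 + 6 \cdot 2\right)^{2} = \left(0 + 12\right)^{2} = 12^{2} = 144$)
$L = 323$ ($L = \left(-9 + 27\right) + 305 = 18 + 305 = 323$)
$k - L = 144 - 323 = -179$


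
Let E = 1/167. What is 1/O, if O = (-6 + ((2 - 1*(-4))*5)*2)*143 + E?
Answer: 167/1289575 ≈ 0.00012950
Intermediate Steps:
E = 1/167 ≈ 0.0059880
O = 1289575/167 (O = (-6 + ((2 - 1*(-4))*5)*2)*143 + 1/167 = (-6 + ((2 + 4)*5)*2)*143 + 1/167 = (-6 + (6*5)*2)*143 + 1/167 = (-6 + 30*2)*143 + 1/167 = (-6 + 60)*143 + 1/167 = 54*143 + 1/167 = 7722 + 1/167 = 1289575/167 ≈ 7722.0)
1/O = 1/(1289575/167) = 167/1289575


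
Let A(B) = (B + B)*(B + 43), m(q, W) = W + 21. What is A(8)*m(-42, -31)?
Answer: -8160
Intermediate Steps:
m(q, W) = 21 + W
A(B) = 2*B*(43 + B) (A(B) = (2*B)*(43 + B) = 2*B*(43 + B))
A(8)*m(-42, -31) = (2*8*(43 + 8))*(21 - 31) = (2*8*51)*(-10) = 816*(-10) = -8160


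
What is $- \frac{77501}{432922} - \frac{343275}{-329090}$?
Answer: $\frac{6155324773}{7123515049} \approx 0.86409$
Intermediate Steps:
$- \frac{77501}{432922} - \frac{343275}{-329090} = \left(-77501\right) \frac{1}{432922} - - \frac{68655}{65818} = - \frac{77501}{432922} + \frac{68655}{65818} = \frac{6155324773}{7123515049}$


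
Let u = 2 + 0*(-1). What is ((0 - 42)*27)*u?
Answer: -2268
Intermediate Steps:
u = 2 (u = 2 + 0 = 2)
((0 - 42)*27)*u = ((0 - 42)*27)*2 = -42*27*2 = -1134*2 = -2268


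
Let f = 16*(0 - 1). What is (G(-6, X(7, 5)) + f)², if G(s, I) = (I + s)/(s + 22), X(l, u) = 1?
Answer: 68121/256 ≈ 266.10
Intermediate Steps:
G(s, I) = (I + s)/(22 + s)
f = -16 (f = 16*(-1) = -16)
(G(-6, X(7, 5)) + f)² = ((1 - 6)/(22 - 6) - 16)² = (-5/16 - 16)² = (-261/16)² = 68121/256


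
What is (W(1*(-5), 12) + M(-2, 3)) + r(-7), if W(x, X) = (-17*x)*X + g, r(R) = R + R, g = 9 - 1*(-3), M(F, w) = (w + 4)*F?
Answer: 1004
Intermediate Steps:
M(F, w) = F*(4 + w) (M(F, w) = (4 + w)*F = F*(4 + w))
g = 12 (g = 9 + 3 = 12)
r(R) = 2*R
W(x, X) = 12 - 17*X*x (W(x, X) = (-17*x)*X + 12 = -17*X*x + 12 = 12 - 17*X*x)
(W(1*(-5), 12) + M(-2, 3)) + r(-7) = ((12 - 17*12*1*(-5)) - 2*(4 + 3)) + 2*(-7) = ((12 - 17*12*(-5)) - 2*7) - 14 = ((12 + 1020) - 14) - 14 = (1032 - 14) - 14 = 1018 - 14 = 1004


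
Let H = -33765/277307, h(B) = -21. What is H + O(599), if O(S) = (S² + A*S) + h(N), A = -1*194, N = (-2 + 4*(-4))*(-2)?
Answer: 67267434453/277307 ≈ 2.4257e+5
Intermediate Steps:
N = 36 (N = (-2 - 16)*(-2) = -18*(-2) = 36)
A = -194
O(S) = -21 + S² - 194*S (O(S) = (S² - 194*S) - 21 = -21 + S² - 194*S)
H = -33765/277307 (H = -33765*1/277307 = -33765/277307 ≈ -0.12176)
H + O(599) = -33765/277307 + (-21 + 599² - 194*599) = -33765/277307 + (-21 + 358801 - 116206) = -33765/277307 + 242574 = 67267434453/277307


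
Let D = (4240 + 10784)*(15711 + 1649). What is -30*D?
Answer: -7824499200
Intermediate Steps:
D = 260816640 (D = 15024*17360 = 260816640)
-30*D = -30*260816640 = -7824499200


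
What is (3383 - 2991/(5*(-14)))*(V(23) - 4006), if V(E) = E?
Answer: -136446769/10 ≈ -1.3645e+7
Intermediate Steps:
(3383 - 2991/(5*(-14)))*(V(23) - 4006) = (3383 - 2991/(5*(-14)))*(23 - 4006) = (3383 - 2991/(-70))*(-3983) = (3383 - 2991*(-1/70))*(-3983) = (3383 + 2991/70)*(-3983) = (239801/70)*(-3983) = -136446769/10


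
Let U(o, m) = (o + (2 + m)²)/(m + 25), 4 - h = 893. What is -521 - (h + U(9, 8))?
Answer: 12035/33 ≈ 364.70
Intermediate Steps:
h = -889 (h = 4 - 1*893 = 4 - 893 = -889)
U(o, m) = (o + (2 + m)²)/(25 + m)
-521 - (h + U(9, 8)) = -521 - (-889 + (9 + (2 + 8)²)/(25 + 8)) = -521 - (-889 + (9 + 10²)/33) = -521 - (-889 + (9 + 100)/33) = -521 - (-889 + (1/33)*109) = -521 - (-889 + 109/33) = -521 - 1*(-29228/33) = -521 + 29228/33 = 12035/33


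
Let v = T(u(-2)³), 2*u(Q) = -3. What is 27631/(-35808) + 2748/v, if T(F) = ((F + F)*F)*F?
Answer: -2859373253/78312096 ≈ -36.513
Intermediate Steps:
u(Q) = -3/2 (u(Q) = (½)*(-3) = -3/2)
T(F) = 2*F³ (T(F) = ((2*F)*F)*F = (2*F²)*F = 2*F³)
v = -19683/256 (v = 2*((-3/2)³)³ = 2*(-27/8)³ = 2*(-19683/512) = -19683/256 ≈ -76.887)
27631/(-35808) + 2748/v = 27631/(-35808) + 2748/(-19683/256) = 27631*(-1/35808) + 2748*(-256/19683) = -27631/35808 - 234496/6561 = -2859373253/78312096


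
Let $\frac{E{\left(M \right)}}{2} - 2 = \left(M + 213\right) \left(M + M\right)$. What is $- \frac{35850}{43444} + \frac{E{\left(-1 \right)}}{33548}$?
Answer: $- \frac{154920317}{182182414} \approx -0.85036$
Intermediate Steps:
$E{\left(M \right)} = 4 + 4 M \left(213 + M\right)$ ($E{\left(M \right)} = 4 + 2 \left(M + 213\right) \left(M + M\right) = 4 + 2 \left(213 + M\right) 2 M = 4 + 2 \cdot 2 M \left(213 + M\right) = 4 + 4 M \left(213 + M\right)$)
$- \frac{35850}{43444} + \frac{E{\left(-1 \right)}}{33548} = - \frac{35850}{43444} + \frac{4 + 4 \left(-1\right)^{2} + 852 \left(-1\right)}{33548} = \left(-35850\right) \frac{1}{43444} + \left(4 + 4 \cdot 1 - 852\right) \frac{1}{33548} = - \frac{17925}{21722} + \left(4 + 4 - 852\right) \frac{1}{33548} = - \frac{17925}{21722} - \frac{211}{8387} = - \frac{154920317}{182182414}$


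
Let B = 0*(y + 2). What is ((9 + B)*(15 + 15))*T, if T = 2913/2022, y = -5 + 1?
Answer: 131085/337 ≈ 388.98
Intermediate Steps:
y = -4
B = 0 (B = 0*(-4 + 2) = 0*(-2) = 0)
T = 971/674 (T = 2913*(1/2022) = 971/674 ≈ 1.4407)
((9 + B)*(15 + 15))*T = ((9 + 0)*(15 + 15))*(971/674) = (9*30)*(971/674) = 270*(971/674) = 131085/337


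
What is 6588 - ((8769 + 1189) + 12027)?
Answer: -15397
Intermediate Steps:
6588 - ((8769 + 1189) + 12027) = 6588 - (9958 + 12027) = 6588 - 1*21985 = 6588 - 21985 = -15397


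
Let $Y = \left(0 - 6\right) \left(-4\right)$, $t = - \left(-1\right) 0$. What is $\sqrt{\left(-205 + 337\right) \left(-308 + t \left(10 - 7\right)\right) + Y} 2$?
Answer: $4 i \sqrt{10158} \approx 403.15 i$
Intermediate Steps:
$t = 0$ ($t = \left(-1\right) 0 = 0$)
$Y = 24$ ($Y = \left(-6\right) \left(-4\right) = 24$)
$\sqrt{\left(-205 + 337\right) \left(-308 + t \left(10 - 7\right)\right) + Y} 2 = \sqrt{\left(-205 + 337\right) \left(-308 + 0 \left(10 - 7\right)\right) + 24} \cdot 2 = \sqrt{132 \left(-308 + 0 \cdot 3\right) + 24} \cdot 2 = \sqrt{132 \left(-308 + 0\right) + 24} \cdot 2 = \sqrt{132 \left(-308\right) + 24} \cdot 2 = \sqrt{-40656 + 24} \cdot 2 = \sqrt{-40632} \cdot 2 = 2 i \sqrt{10158} \cdot 2 = 4 i \sqrt{10158}$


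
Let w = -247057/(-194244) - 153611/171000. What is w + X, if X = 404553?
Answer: 1119794433341993/2767977000 ≈ 4.0455e+5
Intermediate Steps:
w = 1034060993/2767977000 (w = -247057*(-1/194244) - 153611*1/171000 = 247057/194244 - 153611/171000 = 1034060993/2767977000 ≈ 0.37358)
w + X = 1034060993/2767977000 + 404553 = 1119794433341993/2767977000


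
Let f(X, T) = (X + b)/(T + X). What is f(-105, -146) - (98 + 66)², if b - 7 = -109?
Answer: -6750689/251 ≈ -26895.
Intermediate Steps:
b = -102 (b = 7 - 109 = -102)
f(X, T) = (-102 + X)/(T + X) (f(X, T) = (X - 102)/(T + X) = (-102 + X)/(T + X))
f(-105, -146) - (98 + 66)² = (-102 - 105)/(-146 - 105) - (98 + 66)² = -207/(-251) - 1*164² = -1/251*(-207) - 1*26896 = 207/251 - 26896 = -6750689/251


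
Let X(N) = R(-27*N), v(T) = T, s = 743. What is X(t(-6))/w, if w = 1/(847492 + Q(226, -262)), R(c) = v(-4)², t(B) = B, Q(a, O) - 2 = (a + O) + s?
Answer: 13571216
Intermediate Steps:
Q(a, O) = 745 + O + a (Q(a, O) = 2 + ((a + O) + 743) = 2 + ((O + a) + 743) = 2 + (743 + O + a) = 745 + O + a)
R(c) = 16 (R(c) = (-4)² = 16)
w = 1/848201 (w = 1/(847492 + (745 - 262 + 226)) = 1/(847492 + 709) = 1/848201 ≈ 1.1790e-6)
X(N) = 16
X(t(-6))/w = 16/(1/848201) = 16*848201 = 13571216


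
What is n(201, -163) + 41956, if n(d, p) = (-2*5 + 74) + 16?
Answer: 42036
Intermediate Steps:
n(d, p) = 80 (n(d, p) = (-10 + 74) + 16 = 64 + 16 = 80)
n(201, -163) + 41956 = 80 + 41956 = 42036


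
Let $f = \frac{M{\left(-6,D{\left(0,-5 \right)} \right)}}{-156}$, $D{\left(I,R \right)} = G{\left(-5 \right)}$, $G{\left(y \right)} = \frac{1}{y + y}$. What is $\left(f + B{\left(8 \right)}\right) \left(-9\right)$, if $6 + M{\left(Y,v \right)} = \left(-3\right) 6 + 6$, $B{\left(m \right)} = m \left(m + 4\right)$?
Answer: $- \frac{22491}{26} \approx -865.04$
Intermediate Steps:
$G{\left(y \right)} = \frac{1}{2 y}$
$D{\left(I,R \right)} = - \frac{1}{10}$ ($D{\left(I,R \right)} = \frac{1}{2 \left(-5\right)} = \frac{1}{2} \left(- \frac{1}{5}\right) = - \frac{1}{10}$)
$B{\left(m \right)} = m \left(4 + m\right)$
$M{\left(Y,v \right)} = -18$ ($M{\left(Y,v \right)} = -6 + \left(\left(-3\right) 6 + 6\right) = -6 + \left(-18 + 6\right) = -6 - 12 = -18$)
$f = \frac{3}{26}$ ($f = - \frac{18}{-156} = \left(-18\right) \left(- \frac{1}{156}\right) = \frac{3}{26} \approx 0.11538$)
$\left(f + B{\left(8 \right)}\right) \left(-9\right) = \left(\frac{3}{26} + 8 \left(4 + 8\right)\right) \left(-9\right) = \left(\frac{3}{26} + 8 \cdot 12\right) \left(-9\right) = \left(\frac{3}{26} + 96\right) \left(-9\right) = \frac{2499}{26} \left(-9\right) = - \frac{22491}{26}$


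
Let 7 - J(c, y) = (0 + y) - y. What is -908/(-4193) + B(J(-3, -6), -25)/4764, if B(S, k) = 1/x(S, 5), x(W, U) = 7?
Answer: 4326311/19975452 ≈ 0.21658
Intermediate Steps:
J(c, y) = 7 (J(c, y) = 7 - ((0 + y) - y) = 7 - (y - y) = 7 - 1*0 = 7 + 0 = 7)
B(S, k) = ⅐ (B(S, k) = 1/7 = ⅐)
-908/(-4193) + B(J(-3, -6), -25)/4764 = -908/(-4193) + (⅐)/4764 = -908*(-1/4193) + (⅐)*(1/4764) = 908/4193 + 1/33348 = 4326311/19975452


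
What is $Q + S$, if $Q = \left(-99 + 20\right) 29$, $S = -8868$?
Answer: $-11159$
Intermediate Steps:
$Q = -2291$ ($Q = \left(-79\right) 29 = -2291$)
$Q + S = -2291 - 8868 = -11159$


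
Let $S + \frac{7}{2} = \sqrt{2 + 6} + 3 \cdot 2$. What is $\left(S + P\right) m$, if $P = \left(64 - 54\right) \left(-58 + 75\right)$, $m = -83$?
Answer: $- \frac{28635}{2} - 166 \sqrt{2} \approx -14552.0$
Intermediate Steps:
$P = 170$ ($P = 10 \cdot 17 = 170$)
$S = \frac{5}{2} + 2 \sqrt{2}$ ($S = - \frac{7}{2} + \left(\sqrt{2 + 6} + 3 \cdot 2\right) = - \frac{7}{2} + \left(\sqrt{8} + 6\right) = - \frac{7}{2} + \left(2 \sqrt{2} + 6\right) = - \frac{7}{2} + \left(6 + 2 \sqrt{2}\right) = \frac{5}{2} + 2 \sqrt{2} \approx 5.3284$)
$\left(S + P\right) m = \left(\left(\frac{5}{2} + 2 \sqrt{2}\right) + 170\right) \left(-83\right) = \left(\frac{345}{2} + 2 \sqrt{2}\right) \left(-83\right) = - \frac{28635}{2} - 166 \sqrt{2}$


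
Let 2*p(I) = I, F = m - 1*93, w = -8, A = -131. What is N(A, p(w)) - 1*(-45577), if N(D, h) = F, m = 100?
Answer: 45584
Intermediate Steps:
F = 7 (F = 100 - 1*93 = 100 - 93 = 7)
p(I) = I/2
N(D, h) = 7
N(A, p(w)) - 1*(-45577) = 7 - 1*(-45577) = 7 + 45577 = 45584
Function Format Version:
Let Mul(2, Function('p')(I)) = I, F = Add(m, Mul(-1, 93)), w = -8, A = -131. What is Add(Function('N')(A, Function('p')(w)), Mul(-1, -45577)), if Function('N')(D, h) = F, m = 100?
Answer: 45584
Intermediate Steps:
F = 7 (F = Add(100, Mul(-1, 93)) = Add(100, -93) = 7)
Function('p')(I) = Mul(Rational(1, 2), I)
Function('N')(D, h) = 7
Add(Function('N')(A, Function('p')(w)), Mul(-1, -45577)) = Add(7, Mul(-1, -45577)) = Add(7, 45577) = 45584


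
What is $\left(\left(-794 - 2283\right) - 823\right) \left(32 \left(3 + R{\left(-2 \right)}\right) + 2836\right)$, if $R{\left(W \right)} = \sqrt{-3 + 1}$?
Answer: $-11434800 - 124800 i \sqrt{2} \approx -1.1435 \cdot 10^{7} - 1.7649 \cdot 10^{5} i$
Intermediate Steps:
$R{\left(W \right)} = i \sqrt{2}$ ($R{\left(W \right)} = \sqrt{-2} = i \sqrt{2}$)
$\left(\left(-794 - 2283\right) - 823\right) \left(32 \left(3 + R{\left(-2 \right)}\right) + 2836\right) = \left(\left(-794 - 2283\right) - 823\right) \left(32 \left(3 + i \sqrt{2}\right) + 2836\right) = \left(-3077 - 823\right) \left(\left(96 + 32 i \sqrt{2}\right) + 2836\right) = - 3900 \left(2932 + 32 i \sqrt{2}\right) = -11434800 - 124800 i \sqrt{2}$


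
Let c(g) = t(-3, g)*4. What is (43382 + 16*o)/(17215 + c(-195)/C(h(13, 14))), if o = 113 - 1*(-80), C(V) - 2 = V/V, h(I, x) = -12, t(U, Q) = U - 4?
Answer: 139410/51617 ≈ 2.7009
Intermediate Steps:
t(U, Q) = -4 + U
C(V) = 3 (C(V) = 2 + V/V = 2 + 1 = 3)
o = 193 (o = 113 + 80 = 193)
c(g) = -28 (c(g) = (-4 - 3)*4 = -7*4 = -28)
(43382 + 16*o)/(17215 + c(-195)/C(h(13, 14))) = (43382 + 16*193)/(17215 - 28/3) = (43382 + 3088)/(17215 - 28*1/3) = 46470/(17215 - 28/3) = 46470/(51617/3) = 46470*(3/51617) = 139410/51617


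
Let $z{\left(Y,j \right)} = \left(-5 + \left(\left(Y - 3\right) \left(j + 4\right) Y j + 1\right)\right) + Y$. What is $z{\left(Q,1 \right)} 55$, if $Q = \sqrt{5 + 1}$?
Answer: $1430 - 770 \sqrt{6} \approx -456.11$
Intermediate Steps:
$Q = \sqrt{6} \approx 2.4495$
$z{\left(Y,j \right)} = -4 + Y + Y j \left(-3 + Y\right) \left(4 + j\right)$ ($z{\left(Y,j \right)} = \left(-5 + \left(\left(-3 + Y\right) \left(4 + j\right) Y j + 1\right)\right) + Y = \left(-5 + \left(Y \left(-3 + Y\right) \left(4 + j\right) j + 1\right)\right) + Y = \left(-5 + \left(Y j \left(-3 + Y\right) \left(4 + j\right) + 1\right)\right) + Y = \left(-5 + \left(1 + Y j \left(-3 + Y\right) \left(4 + j\right)\right)\right) + Y = \left(-4 + Y j \left(-3 + Y\right) \left(4 + j\right)\right) + Y = -4 + Y + Y j \left(-3 + Y\right) \left(4 + j\right)$)
$z{\left(Q,1 \right)} 55 = \left(-4 + \sqrt{6} + \left(\sqrt{6}\right)^{2} \cdot 1^{2} - 12 \sqrt{6} \cdot 1 - 3 \sqrt{6} \cdot 1^{2} + 4 \cdot 1 \left(\sqrt{6}\right)^{2}\right) 55 = \left(-4 + \sqrt{6} + 6 \cdot 1 - 12 \sqrt{6} - 3 \sqrt{6} \cdot 1 + 4 \cdot 1 \cdot 6\right) 55 = \left(-4 + \sqrt{6} + 6 - 12 \sqrt{6} - 3 \sqrt{6} + 24\right) 55 = \left(26 - 14 \sqrt{6}\right) 55 = 1430 - 770 \sqrt{6}$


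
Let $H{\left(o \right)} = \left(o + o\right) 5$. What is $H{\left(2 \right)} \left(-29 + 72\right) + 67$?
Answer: $927$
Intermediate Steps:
$H{\left(o \right)} = 10 o$ ($H{\left(o \right)} = 2 o 5 = 10 o$)
$H{\left(2 \right)} \left(-29 + 72\right) + 67 = 10 \cdot 2 \left(-29 + 72\right) + 67 = 20 \cdot 43 + 67 = 860 + 67 = 927$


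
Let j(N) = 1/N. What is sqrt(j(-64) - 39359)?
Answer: I*sqrt(2518977)/8 ≈ 198.39*I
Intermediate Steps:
sqrt(j(-64) - 39359) = sqrt(1/(-64) - 39359) = sqrt(-1/64 - 39359) = sqrt(-2518977/64) = I*sqrt(2518977)/8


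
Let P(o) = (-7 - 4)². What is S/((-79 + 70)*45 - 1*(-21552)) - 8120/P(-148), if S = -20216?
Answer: -1309472/19239 ≈ -68.063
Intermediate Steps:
P(o) = 121 (P(o) = (-11)² = 121)
S/((-79 + 70)*45 - 1*(-21552)) - 8120/P(-148) = -20216/((-79 + 70)*45 - 1*(-21552)) - 8120/121 = -20216/(-9*45 + 21552) - 8120*1/121 = -20216/(-405 + 21552) - 8120/121 = -20216/21147 - 8120/121 = -20216*1/21147 - 8120/121 = -152/159 - 8120/121 = -1309472/19239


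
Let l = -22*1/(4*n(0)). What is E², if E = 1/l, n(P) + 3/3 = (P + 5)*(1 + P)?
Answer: 64/121 ≈ 0.52893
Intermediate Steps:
n(P) = -1 + (1 + P)*(5 + P) (n(P) = -1 + (P + 5)*(1 + P) = -1 + (5 + P)*(1 + P) = -1 + (1 + P)*(5 + P))
l = -11/8 (l = -22*1/(4*(4 + 0² + 6*0)) = -22*1/(4*(4 + 0 + 0)) = -22/(4*4) = -22/16 = -22*1/16 = -11/8 ≈ -1.3750)
E = -8/11 (E = 1/(-11/8) = -8/11 ≈ -0.72727)
E² = (-8/11)² = 64/121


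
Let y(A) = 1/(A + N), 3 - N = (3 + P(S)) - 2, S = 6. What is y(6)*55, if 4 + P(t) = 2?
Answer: 11/2 ≈ 5.5000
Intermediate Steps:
P(t) = -2 (P(t) = -4 + 2 = -2)
N = 4 (N = 3 - ((3 - 2) - 2) = 3 - (1 - 2) = 3 - 1*(-1) = 3 + 1 = 4)
y(A) = 1/(4 + A) (y(A) = 1/(A + 4) = 1/(4 + A))
y(6)*55 = 55/(4 + 6) = 55/10 = (1/10)*55 = 11/2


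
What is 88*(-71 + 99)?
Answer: 2464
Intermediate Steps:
88*(-71 + 99) = 88*28 = 2464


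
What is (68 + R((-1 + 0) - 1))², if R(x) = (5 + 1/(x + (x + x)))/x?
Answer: 619369/144 ≈ 4301.2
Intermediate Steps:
R(x) = (5 + 1/(3*x))/x (R(x) = (5 + 1/(x + 2*x))/x = (5 + 1/(3*x))/x)
(68 + R((-1 + 0) - 1))² = (68 + (1 + 15*((-1 + 0) - 1))/(3*((-1 + 0) - 1)²))² = (68 + (1 + 15*(-1 - 1))/(3*(-1 - 1)²))² = (68 + (⅓)*(1 + 15*(-2))/(-2)²)² = (68 + (⅓)*(¼)*(1 - 30))² = (68 + (⅓)*(¼)*(-29))² = (68 - 29/12)² = (787/12)² = 619369/144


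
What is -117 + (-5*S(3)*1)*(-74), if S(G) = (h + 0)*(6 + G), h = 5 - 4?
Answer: 3213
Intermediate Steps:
h = 1
S(G) = 6 + G (S(G) = (1 + 0)*(6 + G) = 1*(6 + G) = 6 + G)
-117 + (-5*S(3)*1)*(-74) = -117 + (-5*(6 + 3)*1)*(-74) = -117 + (-5*9*1)*(-74) = -117 - 45*1*(-74) = -117 - 45*(-74) = -117 + 3330 = 3213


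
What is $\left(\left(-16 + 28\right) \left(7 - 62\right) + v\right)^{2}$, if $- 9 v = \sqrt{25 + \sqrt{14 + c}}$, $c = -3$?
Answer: $\frac{\left(5940 + \sqrt{25 + \sqrt{11}}\right)^{2}}{81} \approx 4.3638 \cdot 10^{5}$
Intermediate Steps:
$v = - \frac{\sqrt{25 + \sqrt{11}}}{9}$ ($v = - \frac{\sqrt{25 + \sqrt{14 - 3}}}{9} = - \frac{\sqrt{25 + \sqrt{11}}}{9} \approx -0.59126$)
$\left(\left(-16 + 28\right) \left(7 - 62\right) + v\right)^{2} = \left(\left(-16 + 28\right) \left(7 - 62\right) - \frac{\sqrt{25 + \sqrt{11}}}{9}\right)^{2} = \left(12 \left(-55\right) - \frac{\sqrt{25 + \sqrt{11}}}{9}\right)^{2} = \left(-660 - \frac{\sqrt{25 + \sqrt{11}}}{9}\right)^{2}$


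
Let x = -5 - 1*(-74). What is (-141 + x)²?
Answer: 5184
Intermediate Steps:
x = 69 (x = -5 + 74 = 69)
(-141 + x)² = (-141 + 69)² = (-72)² = 5184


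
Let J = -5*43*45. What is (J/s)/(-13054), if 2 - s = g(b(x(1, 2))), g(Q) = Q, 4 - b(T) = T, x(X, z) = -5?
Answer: -9675/91378 ≈ -0.10588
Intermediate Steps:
b(T) = 4 - T
s = -7 (s = 2 - (4 - 1*(-5)) = 2 - (4 + 5) = 2 - 1*9 = 2 - 9 = -7)
J = -9675 (J = -215*45 = -9675)
(J/s)/(-13054) = -9675/(-7)/(-13054) = -9675*(-1/7)*(-1/13054) = (9675/7)*(-1/13054) = -9675/91378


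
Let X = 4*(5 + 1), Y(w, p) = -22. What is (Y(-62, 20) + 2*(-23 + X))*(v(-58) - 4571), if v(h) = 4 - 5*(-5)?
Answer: 90840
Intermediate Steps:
X = 24 (X = 4*6 = 24)
v(h) = 29 (v(h) = 4 + 25 = 29)
(Y(-62, 20) + 2*(-23 + X))*(v(-58) - 4571) = (-22 + 2*(-23 + 24))*(29 - 4571) = (-22 + 2*1)*(-4542) = (-22 + 2)*(-4542) = -20*(-4542) = 90840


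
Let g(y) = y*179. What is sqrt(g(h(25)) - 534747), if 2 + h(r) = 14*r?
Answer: 3*I*sqrt(52495) ≈ 687.35*I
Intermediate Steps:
h(r) = -2 + 14*r
g(y) = 179*y
sqrt(g(h(25)) - 534747) = sqrt(179*(-2 + 14*25) - 534747) = sqrt(179*(-2 + 350) - 534747) = sqrt(179*348 - 534747) = sqrt(62292 - 534747) = sqrt(-472455) = 3*I*sqrt(52495)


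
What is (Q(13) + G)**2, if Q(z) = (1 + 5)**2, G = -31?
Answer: 25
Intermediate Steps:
Q(z) = 36 (Q(z) = 6**2 = 36)
(Q(13) + G)**2 = (36 - 31)**2 = 5**2 = 25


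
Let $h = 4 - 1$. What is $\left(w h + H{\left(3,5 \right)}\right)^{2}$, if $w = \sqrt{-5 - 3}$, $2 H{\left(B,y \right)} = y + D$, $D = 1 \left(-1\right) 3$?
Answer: $-71 + 12 i \sqrt{2} \approx -71.0 + 16.971 i$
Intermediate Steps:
$D = -3$ ($D = \left(-1\right) 3 = -3$)
$h = 3$
$H{\left(B,y \right)} = - \frac{3}{2} + \frac{y}{2}$ ($H{\left(B,y \right)} = \frac{y - 3}{2} = \frac{-3 + y}{2} = - \frac{3}{2} + \frac{y}{2}$)
$w = 2 i \sqrt{2}$ ($w = \sqrt{-8} = 2 i \sqrt{2} \approx 2.8284 i$)
$\left(w h + H{\left(3,5 \right)}\right)^{2} = \left(2 i \sqrt{2} \cdot 3 + \left(- \frac{3}{2} + \frac{1}{2} \cdot 5\right)\right)^{2} = \left(6 i \sqrt{2} + \left(- \frac{3}{2} + \frac{5}{2}\right)\right)^{2} = \left(6 i \sqrt{2} + 1\right)^{2} = \left(1 + 6 i \sqrt{2}\right)^{2}$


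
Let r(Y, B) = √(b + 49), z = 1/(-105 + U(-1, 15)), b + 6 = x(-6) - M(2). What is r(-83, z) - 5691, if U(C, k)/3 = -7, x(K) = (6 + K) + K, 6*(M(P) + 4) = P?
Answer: -5691 + √366/3 ≈ -5684.6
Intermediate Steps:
M(P) = -4 + P/6
x(K) = 6 + 2*K
U(C, k) = -21 (U(C, k) = 3*(-7) = -21)
b = -25/3 (b = -6 + ((6 + 2*(-6)) - (-4 + (⅙)*2)) = -6 + ((6 - 12) - (-4 + ⅓)) = -6 + (-6 - 1*(-11/3)) = -6 + (-6 + 11/3) = -6 - 7/3 = -25/3 ≈ -8.3333)
z = -1/126 (z = 1/(-105 - 21) = 1/(-126) = -1/126 ≈ -0.0079365)
r(Y, B) = √366/3 (r(Y, B) = √(-25/3 + 49) = √(122/3) = √366/3)
r(-83, z) - 5691 = √366/3 - 5691 = -5691 + √366/3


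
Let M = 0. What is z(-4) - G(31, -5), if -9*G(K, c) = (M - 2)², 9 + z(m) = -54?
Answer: -563/9 ≈ -62.556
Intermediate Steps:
z(m) = -63 (z(m) = -9 - 54 = -63)
G(K, c) = -4/9 (G(K, c) = -(0 - 2)²/9 = -⅑*(-2)² = -⅑*4 = -4/9)
z(-4) - G(31, -5) = -63 - 1*(-4/9) = -63 + 4/9 = -563/9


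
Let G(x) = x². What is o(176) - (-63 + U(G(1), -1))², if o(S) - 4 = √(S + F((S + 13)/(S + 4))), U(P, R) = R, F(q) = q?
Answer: -4092 + √17705/10 ≈ -4078.7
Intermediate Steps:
o(S) = 4 + √(S + (13 + S)/(4 + S)) (o(S) = 4 + √(S + (S + 13)/(S + 4)) = 4 + √(S + (13 + S)/(4 + S)))
o(176) - (-63 + U(G(1), -1))² = (4 + √((13 + 176 + 176*(4 + 176))/(4 + 176))) - (-63 - 1)² = (4 + √((13 + 176 + 176*180)/180)) - 1*(-64)² = (4 + √((13 + 176 + 31680)/180)) - 1*4096 = (4 + √((1/180)*31869)) - 4096 = (4 + √(3541/20)) - 4096 = (4 + √17705/10) - 4096 = -4092 + √17705/10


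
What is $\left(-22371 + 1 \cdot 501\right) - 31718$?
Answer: $-53588$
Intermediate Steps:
$\left(-22371 + 1 \cdot 501\right) - 31718 = \left(-22371 + 501\right) - 31718 = -21870 - 31718 = -53588$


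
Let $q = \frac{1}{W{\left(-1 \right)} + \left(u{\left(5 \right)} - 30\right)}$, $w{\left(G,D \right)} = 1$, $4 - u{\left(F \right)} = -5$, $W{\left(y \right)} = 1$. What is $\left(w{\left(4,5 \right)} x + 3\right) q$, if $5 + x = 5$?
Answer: $- \frac{3}{20} \approx -0.15$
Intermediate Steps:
$x = 0$ ($x = -5 + 5 = 0$)
$u{\left(F \right)} = 9$ ($u{\left(F \right)} = 4 - -5 = 4 + 5 = 9$)
$q = - \frac{1}{20}$ ($q = \frac{1}{1 + \left(9 - 30\right)} = \frac{1}{1 - 21} = \frac{1}{-20} = - \frac{1}{20} \approx -0.05$)
$\left(w{\left(4,5 \right)} x + 3\right) q = \left(1 \cdot 0 + 3\right) \left(- \frac{1}{20}\right) = \left(0 + 3\right) \left(- \frac{1}{20}\right) = 3 \left(- \frac{1}{20}\right) = - \frac{3}{20}$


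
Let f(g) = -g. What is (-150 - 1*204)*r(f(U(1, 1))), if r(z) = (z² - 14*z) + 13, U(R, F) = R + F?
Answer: -15930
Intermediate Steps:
U(R, F) = F + R
r(z) = 13 + z² - 14*z
(-150 - 1*204)*r(f(U(1, 1))) = (-150 - 1*204)*(13 + (-(1 + 1))² - (-14)*(1 + 1)) = (-150 - 204)*(13 + (-1*2)² - (-14)*2) = -354*(13 + (-2)² - 14*(-2)) = -354*(13 + 4 + 28) = -354*45 = -15930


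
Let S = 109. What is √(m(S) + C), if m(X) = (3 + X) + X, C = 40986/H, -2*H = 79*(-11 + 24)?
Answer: √148909865/1027 ≈ 11.882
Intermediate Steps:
H = -1027/2 (H = -79*(-11 + 24)/2 = -79*13/2 = -½*1027 = -1027/2 ≈ -513.50)
C = -81972/1027 (C = 40986/(-1027/2) = 40986*(-2/1027) = -81972/1027 ≈ -79.817)
m(X) = 3 + 2*X
√(m(S) + C) = √((3 + 2*109) - 81972/1027) = √((3 + 218) - 81972/1027) = √(221 - 81972/1027) = √(144995/1027) = √148909865/1027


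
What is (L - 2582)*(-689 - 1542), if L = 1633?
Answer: 2117219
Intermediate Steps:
(L - 2582)*(-689 - 1542) = (1633 - 2582)*(-689 - 1542) = -949*(-2231) = 2117219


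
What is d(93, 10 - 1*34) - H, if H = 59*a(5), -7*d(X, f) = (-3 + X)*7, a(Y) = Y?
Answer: -385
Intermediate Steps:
d(X, f) = 3 - X (d(X, f) = -(-3 + X)*7/7 = -(-21 + 7*X)/7 = 3 - X)
H = 295 (H = 59*5 = 295)
d(93, 10 - 1*34) - H = (3 - 1*93) - 1*295 = (3 - 93) - 295 = -90 - 295 = -385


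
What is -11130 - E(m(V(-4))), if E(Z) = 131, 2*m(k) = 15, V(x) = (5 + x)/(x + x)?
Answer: -11261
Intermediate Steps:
V(x) = (5 + x)/(2*x) (V(x) = (5 + x)/((2*x)) = (5 + x)*(1/(2*x)) = (5 + x)/(2*x))
m(k) = 15/2 (m(k) = (½)*15 = 15/2)
-11130 - E(m(V(-4))) = -11130 - 1*131 = -11130 - 131 = -11261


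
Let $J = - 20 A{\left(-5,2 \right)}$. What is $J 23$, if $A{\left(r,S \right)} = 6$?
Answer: $-2760$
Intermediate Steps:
$J = -120$ ($J = \left(-20\right) 6 = -120$)
$J 23 = \left(-120\right) 23 = -2760$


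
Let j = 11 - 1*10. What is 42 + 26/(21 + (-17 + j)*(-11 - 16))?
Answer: 19052/453 ≈ 42.057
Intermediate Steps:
j = 1 (j = 11 - 10 = 1)
42 + 26/(21 + (-17 + j)*(-11 - 16)) = 42 + 26/(21 + (-17 + 1)*(-11 - 16)) = 42 + 26/(21 - 16*(-27)) = 42 + 26/(21 + 432) = 42 + 26/453 = 19052/453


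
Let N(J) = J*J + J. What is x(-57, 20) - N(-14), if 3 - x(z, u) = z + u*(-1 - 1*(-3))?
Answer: -162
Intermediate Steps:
N(J) = J + J² (N(J) = J² + J = J + J²)
x(z, u) = 3 - z - 2*u (x(z, u) = 3 - (z + u*(-1 - 1*(-3))) = 3 - (z + u*(-1 + 3)) = 3 - (z + u*2) = 3 - (z + 2*u) = 3 + (-z - 2*u) = 3 - z - 2*u)
x(-57, 20) - N(-14) = (3 - 1*(-57) - 2*20) - (-14)*(1 - 14) = (3 + 57 - 40) - (-14)*(-13) = 20 - 1*182 = 20 - 182 = -162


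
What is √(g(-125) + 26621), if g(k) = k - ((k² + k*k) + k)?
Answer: I*√4629 ≈ 68.037*I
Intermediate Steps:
g(k) = -2*k² (g(k) = k - ((k² + k²) + k) = k - (2*k² + k) = k - (k + 2*k²) = k + (-k - 2*k²) = -2*k²)
√(g(-125) + 26621) = √(-2*(-125)² + 26621) = √(-2*15625 + 26621) = √(-31250 + 26621) = √(-4629) = I*√4629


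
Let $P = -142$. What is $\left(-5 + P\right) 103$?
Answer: $-15141$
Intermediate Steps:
$\left(-5 + P\right) 103 = \left(-5 - 142\right) 103 = \left(-147\right) 103 = -15141$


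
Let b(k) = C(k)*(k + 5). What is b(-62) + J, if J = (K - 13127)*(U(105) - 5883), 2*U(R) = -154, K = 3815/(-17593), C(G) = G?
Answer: 1376507044622/17593 ≈ 7.8242e+7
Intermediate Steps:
K = -3815/17593 (K = 3815*(-1/17593) = -3815/17593 ≈ -0.21685)
b(k) = k*(5 + k) (b(k) = k*(k + 5) = k*(5 + k))
U(R) = -77 (U(R) = (½)*(-154) = -77)
J = 1376444870960/17593 (J = (-3815/17593 - 13127)*(-77 - 5883) = -230947126/17593*(-5960) = 1376444870960/17593 ≈ 7.8238e+7)
b(-62) + J = -62*(5 - 62) + 1376444870960/17593 = -62*(-57) + 1376444870960/17593 = 3534 + 1376444870960/17593 = 1376507044622/17593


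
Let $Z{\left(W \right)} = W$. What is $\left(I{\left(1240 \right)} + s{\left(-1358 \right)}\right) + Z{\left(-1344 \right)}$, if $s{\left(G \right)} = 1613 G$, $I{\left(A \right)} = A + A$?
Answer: $-2189318$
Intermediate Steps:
$I{\left(A \right)} = 2 A$
$\left(I{\left(1240 \right)} + s{\left(-1358 \right)}\right) + Z{\left(-1344 \right)} = \left(2 \cdot 1240 + 1613 \left(-1358\right)\right) - 1344 = \left(2480 - 2190454\right) - 1344 = -2187974 - 1344 = -2189318$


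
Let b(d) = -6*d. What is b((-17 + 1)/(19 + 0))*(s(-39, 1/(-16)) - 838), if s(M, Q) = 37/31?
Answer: -2490336/589 ≈ -4228.1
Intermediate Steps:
s(M, Q) = 37/31 (s(M, Q) = 37*(1/31) = 37/31)
b((-17 + 1)/(19 + 0))*(s(-39, 1/(-16)) - 838) = (-6*(-17 + 1)/(19 + 0))*(37/31 - 838) = -(-96)/19*(-25941/31) = -6*(-16/19)*(-25941/31) = (96/19)*(-25941/31) = -2490336/589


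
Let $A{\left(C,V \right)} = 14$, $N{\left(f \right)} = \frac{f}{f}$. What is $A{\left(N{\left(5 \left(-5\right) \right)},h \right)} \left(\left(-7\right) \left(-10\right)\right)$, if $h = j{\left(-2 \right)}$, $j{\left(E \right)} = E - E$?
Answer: $980$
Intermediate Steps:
$N{\left(f \right)} = 1$
$j{\left(E \right)} = 0$
$h = 0$
$A{\left(N{\left(5 \left(-5\right) \right)},h \right)} \left(\left(-7\right) \left(-10\right)\right) = 14 \left(\left(-7\right) \left(-10\right)\right) = 14 \cdot 70 = 980$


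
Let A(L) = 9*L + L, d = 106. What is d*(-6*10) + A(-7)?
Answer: -6430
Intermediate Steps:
A(L) = 10*L
d*(-6*10) + A(-7) = 106*(-6*10) + 10*(-7) = 106*(-60) - 70 = -6360 - 70 = -6430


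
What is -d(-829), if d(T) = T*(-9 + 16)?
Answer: 5803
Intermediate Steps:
d(T) = 7*T (d(T) = T*7 = 7*T)
-d(-829) = -7*(-829) = -1*(-5803) = 5803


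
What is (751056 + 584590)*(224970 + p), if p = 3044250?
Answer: 4366520616120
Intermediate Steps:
(751056 + 584590)*(224970 + p) = (751056 + 584590)*(224970 + 3044250) = 1335646*3269220 = 4366520616120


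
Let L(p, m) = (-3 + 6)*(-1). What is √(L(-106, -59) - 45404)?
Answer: I*√45407 ≈ 213.09*I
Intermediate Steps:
L(p, m) = -3 (L(p, m) = 3*(-1) = -3)
√(L(-106, -59) - 45404) = √(-3 - 45404) = √(-45407) = I*√45407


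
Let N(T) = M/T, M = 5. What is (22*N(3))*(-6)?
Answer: -220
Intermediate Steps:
N(T) = 5/T
(22*N(3))*(-6) = (22*(5/3))*(-6) = (110/3)*(-6) = -220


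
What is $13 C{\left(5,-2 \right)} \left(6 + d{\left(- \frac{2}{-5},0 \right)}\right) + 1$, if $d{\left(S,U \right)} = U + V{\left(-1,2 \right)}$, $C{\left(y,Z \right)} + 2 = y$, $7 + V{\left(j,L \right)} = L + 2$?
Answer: $118$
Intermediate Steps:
$V{\left(j,L \right)} = -5 + L$ ($V{\left(j,L \right)} = -7 + \left(L + 2\right) = -7 + \left(2 + L\right) = -5 + L$)
$C{\left(y,Z \right)} = -2 + y$
$d{\left(S,U \right)} = -3 + U$ ($d{\left(S,U \right)} = U + \left(-5 + 2\right) = U - 3 = -3 + U$)
$13 C{\left(5,-2 \right)} \left(6 + d{\left(- \frac{2}{-5},0 \right)}\right) + 1 = 13 \left(-2 + 5\right) \left(6 + \left(-3 + 0\right)\right) + 1 = 13 \cdot 3 \left(6 - 3\right) + 1 = 13 \cdot 3 \cdot 3 + 1 = 13 \cdot 9 + 1 = 117 + 1 = 118$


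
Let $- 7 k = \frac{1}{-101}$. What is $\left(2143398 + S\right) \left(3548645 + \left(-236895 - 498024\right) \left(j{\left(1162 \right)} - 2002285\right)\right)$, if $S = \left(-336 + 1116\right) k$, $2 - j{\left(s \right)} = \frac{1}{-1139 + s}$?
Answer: $\frac{2229915728225304037050}{707} \approx 3.1541 \cdot 10^{18}$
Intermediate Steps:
$j{\left(s \right)} = 2 - \frac{1}{-1139 + s}$
$k = \frac{1}{707}$ ($k = - \frac{1}{7 \left(-101\right)} = \left(- \frac{1}{7}\right) \left(- \frac{1}{101}\right) = \frac{1}{707} \approx 0.0014144$)
$S = \frac{780}{707}$ ($S = \left(-336 + 1116\right) \frac{1}{707} = 780 \cdot \frac{1}{707} = \frac{780}{707} \approx 1.1033$)
$\left(2143398 + S\right) \left(3548645 + \left(-236895 - 498024\right) \left(j{\left(1162 \right)} - 2002285\right)\right) = \left(2143398 + \frac{780}{707}\right) \left(3548645 + \left(-236895 - 498024\right) \left(\frac{-2279 + 2 \cdot 1162}{-1139 + 1162} - 2002285\right)\right) = \frac{1515383166 \left(3548645 - 734919 \left(\frac{-2279 + 2324}{23} - 2002285\right)\right)}{707} = \frac{1515383166 \left(3548645 - 734919 \left(\frac{1}{23} \cdot 45 - 2002285\right)\right)}{707} = \frac{1515383166 \left(3548645 - 734919 \left(\frac{45}{23} - 2002285\right)\right)}{707} = \frac{1515383166 \left(3548645 - -1471515852030\right)}{707} = \frac{1515383166 \left(3548645 + 1471515852030\right)}{707} = \frac{1515383166}{707} \cdot 1471519400675 = \frac{2229915728225304037050}{707}$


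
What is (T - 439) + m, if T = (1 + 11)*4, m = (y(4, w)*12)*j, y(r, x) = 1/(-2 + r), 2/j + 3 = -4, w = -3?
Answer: -2749/7 ≈ -392.71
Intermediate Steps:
j = -2/7 (j = 2/(-3 - 4) = 2/(-7) = 2*(-⅐) = -2/7 ≈ -0.28571)
m = -12/7 (m = (12/(-2 + 4))*(-2/7) = (12/2)*(-2/7) = ((½)*12)*(-2/7) = 6*(-2/7) = -12/7 ≈ -1.7143)
T = 48 (T = 12*4 = 48)
(T - 439) + m = (48 - 439) - 12/7 = -391 - 12/7 = -2749/7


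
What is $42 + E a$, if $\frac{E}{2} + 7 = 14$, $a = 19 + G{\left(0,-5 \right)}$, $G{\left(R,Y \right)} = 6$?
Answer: $392$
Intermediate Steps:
$a = 25$ ($a = 19 + 6 = 25$)
$E = 14$ ($E = -14 + 2 \cdot 14 = -14 + 28 = 14$)
$42 + E a = 42 + 14 \cdot 25 = 42 + 350 = 392$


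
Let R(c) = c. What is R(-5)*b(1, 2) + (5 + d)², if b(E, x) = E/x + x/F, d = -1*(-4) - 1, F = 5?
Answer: 119/2 ≈ 59.500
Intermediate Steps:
d = 3 (d = 4 - 1 = 3)
b(E, x) = x/5 + E/x (b(E, x) = E/x + x/5 = x/5 + E/x)
R(-5)*b(1, 2) + (5 + d)² = -5*((⅕)*2 + 1/2) + (5 + 3)² = -5*(⅖ + 1*(½)) + 8² = -5*(⅖ + ½) + 64 = -5*9/10 + 64 = -9/2 + 64 = 119/2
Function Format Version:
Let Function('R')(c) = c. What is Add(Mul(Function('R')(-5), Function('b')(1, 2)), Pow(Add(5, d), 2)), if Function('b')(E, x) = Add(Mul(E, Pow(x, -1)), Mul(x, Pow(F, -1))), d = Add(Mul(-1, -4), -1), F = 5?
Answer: Rational(119, 2) ≈ 59.500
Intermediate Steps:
d = 3 (d = Add(4, -1) = 3)
Function('b')(E, x) = Add(Mul(Rational(1, 5), x), Mul(E, Pow(x, -1))) (Function('b')(E, x) = Add(Mul(E, Pow(x, -1)), Mul(x, Pow(5, -1))) = Add(Mul(E, Pow(x, -1)), Mul(x, Rational(1, 5))) = Add(Mul(E, Pow(x, -1)), Mul(Rational(1, 5), x)) = Add(Mul(Rational(1, 5), x), Mul(E, Pow(x, -1))))
Add(Mul(Function('R')(-5), Function('b')(1, 2)), Pow(Add(5, d), 2)) = Add(Mul(-5, Add(Mul(Rational(1, 5), 2), Mul(1, Pow(2, -1)))), Pow(Add(5, 3), 2)) = Add(Mul(-5, Add(Rational(2, 5), Mul(1, Rational(1, 2)))), Pow(8, 2)) = Add(Mul(-5, Add(Rational(2, 5), Rational(1, 2))), 64) = Add(Mul(-5, Rational(9, 10)), 64) = Add(Rational(-9, 2), 64) = Rational(119, 2)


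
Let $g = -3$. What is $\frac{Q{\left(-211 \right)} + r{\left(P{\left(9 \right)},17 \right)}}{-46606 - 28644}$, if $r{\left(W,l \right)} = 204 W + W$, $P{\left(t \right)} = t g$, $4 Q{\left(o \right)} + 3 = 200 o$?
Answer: $\frac{64343}{301000} \approx 0.21376$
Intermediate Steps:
$Q{\left(o \right)} = - \frac{3}{4} + 50 o$ ($Q{\left(o \right)} = - \frac{3}{4} + \frac{200 o}{4} = - \frac{3}{4} + 50 o$)
$P{\left(t \right)} = - 3 t$ ($P{\left(t \right)} = t \left(-3\right) = - 3 t$)
$r{\left(W,l \right)} = 205 W$
$\frac{Q{\left(-211 \right)} + r{\left(P{\left(9 \right)},17 \right)}}{-46606 - 28644} = \frac{\left(- \frac{3}{4} + 50 \left(-211\right)\right) + 205 \left(\left(-3\right) 9\right)}{-46606 - 28644} = \frac{\left(- \frac{3}{4} - 10550\right) + 205 \left(-27\right)}{-75250} = \left(- \frac{42203}{4} - 5535\right) \left(- \frac{1}{75250}\right) = \left(- \frac{64343}{4}\right) \left(- \frac{1}{75250}\right) = \frac{64343}{301000}$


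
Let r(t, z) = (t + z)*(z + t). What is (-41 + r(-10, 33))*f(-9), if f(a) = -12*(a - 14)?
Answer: 134688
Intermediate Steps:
f(a) = 168 - 12*a (f(a) = -12*(-14 + a) = 168 - 12*a)
r(t, z) = (t + z)² (r(t, z) = (t + z)*(t + z) = (t + z)²)
(-41 + r(-10, 33))*f(-9) = (-41 + (-10 + 33)²)*(168 - 12*(-9)) = (-41 + 23²)*(168 + 108) = (-41 + 529)*276 = 488*276 = 134688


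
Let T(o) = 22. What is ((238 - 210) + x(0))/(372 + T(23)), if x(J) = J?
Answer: 14/197 ≈ 0.071066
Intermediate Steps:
((238 - 210) + x(0))/(372 + T(23)) = ((238 - 210) + 0)/(372 + 22) = (28 + 0)/394 = 28*(1/394) = 14/197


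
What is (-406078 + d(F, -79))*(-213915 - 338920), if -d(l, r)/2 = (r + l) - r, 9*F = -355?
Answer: 2020054667320/9 ≈ 2.2445e+11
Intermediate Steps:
F = -355/9 (F = (1/9)*(-355) = -355/9 ≈ -39.444)
d(l, r) = -2*l (d(l, r) = -2*((r + l) - r) = -2*((l + r) - r) = -2*l)
(-406078 + d(F, -79))*(-213915 - 338920) = (-406078 - 2*(-355/9))*(-213915 - 338920) = (-406078 + 710/9)*(-552835) = -3653992/9*(-552835) = 2020054667320/9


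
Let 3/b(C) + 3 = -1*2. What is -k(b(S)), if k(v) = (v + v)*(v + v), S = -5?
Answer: -36/25 ≈ -1.4400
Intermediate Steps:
b(C) = -⅗ (b(C) = 3/(-3 - 1*2) = 3/(-3 - 2) = 3/(-5) = 3*(-⅕) = -⅗)
k(v) = 4*v² (k(v) = (2*v)*(2*v) = 4*v²)
-k(b(S)) = -4*(-⅗)² = -4*9/25 = -1*36/25 = -36/25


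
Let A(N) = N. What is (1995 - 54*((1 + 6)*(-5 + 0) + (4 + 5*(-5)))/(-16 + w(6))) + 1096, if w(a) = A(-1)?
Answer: 49523/17 ≈ 2913.1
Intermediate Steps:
w(a) = -1
(1995 - 54*((1 + 6)*(-5 + 0) + (4 + 5*(-5)))/(-16 + w(6))) + 1096 = (1995 - 54*((1 + 6)*(-5 + 0) + (4 + 5*(-5)))/(-16 - 1)) + 1096 = (1995 - 54*(7*(-5) + (4 - 25))/(-17)) + 1096 = (1995 - 54*(-35 - 21)*(-1)/17) + 1096 = (1995 - (-3024)*(-1)/17) + 1096 = (1995 - 54*56/17) + 1096 = (1995 - 3024/17) + 1096 = 30891/17 + 1096 = 49523/17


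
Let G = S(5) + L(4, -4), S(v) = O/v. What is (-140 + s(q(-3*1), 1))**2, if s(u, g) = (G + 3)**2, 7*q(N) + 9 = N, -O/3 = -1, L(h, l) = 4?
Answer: 4227136/625 ≈ 6763.4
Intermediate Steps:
O = 3 (O = -3*(-1) = 3)
q(N) = -9/7 + N/7
S(v) = 3/v
G = 23/5 (G = 3/5 + 4 = 23/5 ≈ 4.6000)
s(u, g) = 1444/25 (s(u, g) = (23/5 + 3)**2 = (38/5)**2 = 1444/25)
(-140 + s(q(-3*1), 1))**2 = (-140 + 1444/25)**2 = (-2056/25)**2 = 4227136/625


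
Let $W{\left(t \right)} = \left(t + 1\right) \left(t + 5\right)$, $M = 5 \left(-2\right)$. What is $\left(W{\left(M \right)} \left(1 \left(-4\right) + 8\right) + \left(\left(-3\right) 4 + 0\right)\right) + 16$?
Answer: $184$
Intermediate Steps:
$M = -10$
$W{\left(t \right)} = \left(1 + t\right) \left(5 + t\right)$
$\left(W{\left(M \right)} \left(1 \left(-4\right) + 8\right) + \left(\left(-3\right) 4 + 0\right)\right) + 16 = \left(\left(5 + \left(-10\right)^{2} + 6 \left(-10\right)\right) \left(1 \left(-4\right) + 8\right) + \left(\left(-3\right) 4 + 0\right)\right) + 16 = \left(\left(5 + 100 - 60\right) \left(-4 + 8\right) + \left(-12 + 0\right)\right) + 16 = \left(45 \cdot 4 - 12\right) + 16 = \left(180 - 12\right) + 16 = 168 + 16 = 184$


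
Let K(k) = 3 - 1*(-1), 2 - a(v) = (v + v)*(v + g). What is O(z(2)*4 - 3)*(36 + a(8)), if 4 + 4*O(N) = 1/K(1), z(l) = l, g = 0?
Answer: 675/8 ≈ 84.375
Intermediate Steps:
a(v) = 2 - 2*v**2 (a(v) = 2 - (v + v)*(v + 0) = 2 - 2*v*v = 2 - 2*v**2)
K(k) = 4 (K(k) = 3 + 1 = 4)
O(N) = -15/16 (O(N) = -1 + (1/4)/4 = -1 + (1/4)*(1/4) = -1 + 1/16 = -15/16)
O(z(2)*4 - 3)*(36 + a(8)) = -15*(36 + (2 - 2*8**2))/16 = -15*(36 + (2 - 2*64))/16 = -15*(36 + (2 - 128))/16 = -15*(36 - 126)/16 = -15/16*(-90) = 675/8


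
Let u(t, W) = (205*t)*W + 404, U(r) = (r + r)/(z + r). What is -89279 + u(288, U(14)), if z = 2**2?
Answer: 2965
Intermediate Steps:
z = 4
U(r) = 2*r/(4 + r) (U(r) = (r + r)/(4 + r) = (2*r)/(4 + r) = 2*r/(4 + r))
u(t, W) = 404 + 205*W*t (u(t, W) = 205*W*t + 404 = 404 + 205*W*t)
-89279 + u(288, U(14)) = -89279 + (404 + 205*(2*14/(4 + 14))*288) = -89279 + (404 + 205*(2*14/18)*288) = -89279 + (404 + 205*(2*14*(1/18))*288) = -89279 + (404 + 205*(14/9)*288) = -89279 + (404 + 91840) = -89279 + 92244 = 2965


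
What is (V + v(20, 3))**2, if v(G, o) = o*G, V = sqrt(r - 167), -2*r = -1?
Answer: 6867/2 + 180*I*sqrt(74) ≈ 3433.5 + 1548.4*I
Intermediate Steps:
r = 1/2 (r = -1/2*(-1) = 1/2 ≈ 0.50000)
V = 3*I*sqrt(74)/2 (V = sqrt(1/2 - 167) = sqrt(-333/2) = 3*I*sqrt(74)/2 ≈ 12.903*I)
v(G, o) = G*o
(V + v(20, 3))**2 = (3*I*sqrt(74)/2 + 20*3)**2 = (3*I*sqrt(74)/2 + 60)**2 = (60 + 3*I*sqrt(74)/2)**2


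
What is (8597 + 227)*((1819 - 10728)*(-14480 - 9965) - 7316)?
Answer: 1921630619736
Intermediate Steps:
(8597 + 227)*((1819 - 10728)*(-14480 - 9965) - 7316) = 8824*(-8909*(-24445) - 7316) = 8824*(217780505 - 7316) = 8824*217773189 = 1921630619736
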